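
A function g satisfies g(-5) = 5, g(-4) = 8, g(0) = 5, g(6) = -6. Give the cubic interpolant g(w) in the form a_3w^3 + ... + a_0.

Build the Lagrange basis polynomials:
L_0(w) = (w + 4)w(w - 6) / [-55] = -(1/55)w^3 + (2/55)w^2 + (24/55)w
L_1(w) = (w + 5)w(w - 6) / [40] = (1/40)w^3 - (1/40)w^2 - (3/4)w
L_2(w) = (w + 5)(w + 4)(w - 6) / [-120] = -(1/120)w^3 - (1/40)w^2 + (17/60)w + 1
L_3(w) = (w + 5)(w + 4)w / [660] = (1/660)w^3 + (3/220)w^2 + (1/33)w
g(w) = 5·L_0 + 8·L_1 + 5·L_2 + (-6)·L_3
  5·L_0(w) = -(1/11)w^3 + (2/11)w^2 + (24/11)w
  8·L_1(w) = (1/5)w^3 - (1/5)w^2 - 6w
  5·L_2(w) = -(1/24)w^3 - (1/8)w^2 + (17/12)w + 5
  (-6)·L_3(w) = -(1/110)w^3 - (9/110)w^2 - (2/11)w
Adding term by term: (7/120)w^3 - (9/40)w^2 - (31/12)w + 5

g(w) = (7/120)w^3 - (9/40)w^2 - (31/12)w + 5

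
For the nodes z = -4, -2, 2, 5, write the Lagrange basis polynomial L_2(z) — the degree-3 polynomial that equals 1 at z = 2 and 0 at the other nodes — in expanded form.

L_2(z) = (z + 4)(z + 2)(z - 5) / [(6)·(4)·(-3)]
       = (z^3 + z^2 - 22z - 40) / (-72)

L_2(z) = -(1/72)z^3 - (1/72)z^2 + (11/36)z + 5/9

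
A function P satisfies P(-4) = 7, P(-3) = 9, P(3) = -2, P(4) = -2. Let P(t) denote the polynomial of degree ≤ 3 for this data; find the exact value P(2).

-13/28

L_0(2) = (5)·(-1)·(-2)/[(-1)·(-7)·(-8)] = -5/28
L_1(2) = (6)·(-1)·(-2)/[(1)·(-6)·(-7)] = 2/7
L_2(2) = (6)·(5)·(-2)/[(7)·(6)·(-1)] = 10/7
L_3(2) = (6)·(5)·(-1)/[(8)·(7)·(1)] = -15/28
Sum: 7·(-5/28) + 9·(2/7) + (-2)·(10/7) + (-2)·(-15/28) = -13/28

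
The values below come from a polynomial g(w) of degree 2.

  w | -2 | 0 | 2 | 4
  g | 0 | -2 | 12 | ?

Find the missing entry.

The 3 known values determine g uniquely (degree ≤ 2).
Evaluate each Lagrange basis at w = 4:
L_0(4) = (4)·(2)/[(-2)·(-4)] = 1
L_1(4) = (6)·(2)/[(2)·(-2)] = -3
L_2(4) = (6)·(4)/[(4)·(2)] = 3
Sum: 0 + (-2)·(-3) + 12·(3) = 42

42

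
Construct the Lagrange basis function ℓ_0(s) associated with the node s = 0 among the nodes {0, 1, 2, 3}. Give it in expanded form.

ℓ_0(s) = -(1/6)s^3 + s^2 - (11/6)s + 1

ℓ_0(s) = (s - 1)(s - 2)(s - 3) / [(-1)·(-2)·(-3)]
       = (s^3 - 6s^2 + 11s - 6) / (-6)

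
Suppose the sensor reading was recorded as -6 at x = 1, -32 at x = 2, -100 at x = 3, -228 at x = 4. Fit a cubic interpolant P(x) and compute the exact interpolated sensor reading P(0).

-4

L_0(0) = (-2)·(-3)·(-4)/[(-1)·(-2)·(-3)] = 4
L_1(0) = (-1)·(-3)·(-4)/[(1)·(-1)·(-2)] = -6
L_2(0) = (-1)·(-2)·(-4)/[(2)·(1)·(-1)] = 4
L_3(0) = (-1)·(-2)·(-3)/[(3)·(2)·(1)] = -1
Sum: (-6)·(4) + (-32)·(-6) + (-100)·(4) + (-228)·(-1) = -4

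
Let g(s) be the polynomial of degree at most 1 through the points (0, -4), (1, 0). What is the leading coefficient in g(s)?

4

Build the Lagrange basis polynomials:
L_0(s) = (s - 1) / [-1] = -s + 1
L_1(s) = s / [1] = s
g(s) = (-4)·L_0 + 0·L_1
Only the coefficient of s is needed; take it from each L_i and combine:
(-4)·(-1) + 0·(1) = 4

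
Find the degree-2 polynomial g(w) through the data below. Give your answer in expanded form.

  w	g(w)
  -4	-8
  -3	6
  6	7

L_0(w) = (w + 3)(w - 6) / [10] = (1/10)w^2 - (3/10)w - 9/5
L_1(w) = (w + 4)(w - 6) / [-9] = -(1/9)w^2 + (2/9)w + 8/3
L_2(w) = (w + 4)(w + 3) / [90] = (1/90)w^2 + (7/90)w + 2/15
g(w) = (-8)·L_0 + 6·L_1 + 7·L_2
  (-8)·L_0(w) = -(4/5)w^2 + (12/5)w + 72/5
  6·L_1(w) = -(2/3)w^2 + (4/3)w + 16
  7·L_2(w) = (7/90)w^2 + (49/90)w + 14/15
Adding term by term: -(25/18)w^2 + (77/18)w + 94/3

g(w) = -(25/18)w^2 + (77/18)w + 94/3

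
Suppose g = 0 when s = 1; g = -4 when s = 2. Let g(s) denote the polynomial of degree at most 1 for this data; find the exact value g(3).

Evaluate each Lagrange basis at s = 3:
L_0(3) = (1)/[(-1)] = -1
L_1(3) = (2)/[(1)] = 2
Sum: 0 + (-4)·(2) = -8

-8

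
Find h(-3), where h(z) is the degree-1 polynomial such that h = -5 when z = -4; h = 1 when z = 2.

Evaluate each Lagrange basis at z = -3:
L_0(-3) = (-5)/[(-6)] = 5/6
L_1(-3) = (1)/[(6)] = 1/6
Sum: (-5)·(5/6) + 1·(1/6) = -4

-4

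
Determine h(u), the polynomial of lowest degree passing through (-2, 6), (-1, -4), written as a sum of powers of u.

h(u) = -10u - 14

L_0(u) = (u + 1) / [-1] = -u - 1
L_1(u) = (u + 2) / [1] = u + 2
h(u) = 6·L_0 + (-4)·L_1
  6·L_0(u) = -6u - 6
  (-4)·L_1(u) = -4u - 8
Adding term by term: -10u - 14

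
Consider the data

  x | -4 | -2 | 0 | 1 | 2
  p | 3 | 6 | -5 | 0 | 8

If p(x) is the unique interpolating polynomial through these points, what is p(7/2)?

53/128

L_0(7/2) = (11/2)·(7/2)·(5/2)·(3/2)/[(-2)·(-4)·(-5)·(-6)] = 77/256
L_1(7/2) = (15/2)·(7/2)·(5/2)·(3/2)/[(2)·(-2)·(-3)·(-4)] = -525/256
L_2(7/2) = (15/2)·(11/2)·(5/2)·(3/2)/[(4)·(2)·(-1)·(-2)] = 2475/256
L_3(7/2) = (15/2)·(11/2)·(7/2)·(3/2)/[(5)·(3)·(1)·(-1)] = -231/16
L_4(7/2) = (15/2)·(11/2)·(7/2)·(5/2)/[(6)·(4)·(2)·(1)] = 1925/256
Sum: 3·(77/256) + 6·(-525/256) + (-5)·(2475/256) + 0 + 8·(1925/256) = 53/128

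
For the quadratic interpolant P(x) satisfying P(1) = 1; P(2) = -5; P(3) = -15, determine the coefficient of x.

L_0(x) = (x - 2)(x - 3) / [2] = (1/2)x^2 - (5/2)x + 3
L_1(x) = (x - 1)(x - 3) / [-1] = -x^2 + 4x - 3
L_2(x) = (x - 1)(x - 2) / [2] = (1/2)x^2 - (3/2)x + 1
P(x) = 1·L_0 + (-5)·L_1 + (-15)·L_2
Only the coefficient of x is needed; take it from each L_i and combine:
1·(-5/2) + (-5)·(4) + (-15)·(-3/2) = 0

0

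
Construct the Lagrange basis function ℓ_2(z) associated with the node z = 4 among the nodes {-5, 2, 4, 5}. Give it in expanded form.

ℓ_2(z) = -(1/18)z^3 + (1/9)z^2 + (25/18)z - 25/9

ℓ_2(z) = (z + 5)(z - 2)(z - 5) / [(9)·(2)·(-1)]
       = (z^3 - 2z^2 - 25z + 50) / (-18)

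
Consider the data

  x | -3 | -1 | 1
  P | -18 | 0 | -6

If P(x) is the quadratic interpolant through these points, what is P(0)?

Evaluate each Lagrange basis at x = 0:
L_0(0) = (1)·(-1)/[(-2)·(-4)] = -1/8
L_1(0) = (3)·(-1)/[(2)·(-2)] = 3/4
L_2(0) = (3)·(1)/[(4)·(2)] = 3/8
Sum: (-18)·(-1/8) + 0 + (-6)·(3/8) = 0

0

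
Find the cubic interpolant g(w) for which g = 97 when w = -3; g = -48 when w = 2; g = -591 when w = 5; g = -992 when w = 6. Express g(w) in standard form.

L_0(w) = (w - 2)(w - 5)(w - 6) / [-360] = -(1/360)w^3 + (13/360)w^2 - (13/90)w + 1/6
L_1(w) = (w + 3)(w - 5)(w - 6) / [60] = (1/60)w^3 - (2/15)w^2 - (1/20)w + 3/2
L_2(w) = (w + 3)(w - 2)(w - 6) / [-24] = -(1/24)w^3 + (5/24)w^2 + (1/2)w - 3/2
L_3(w) = (w + 3)(w - 2)(w - 5) / [36] = (1/36)w^3 - (1/9)w^2 - (11/36)w + 5/6
g(w) = 97·L_0 + (-48)·L_1 + (-591)·L_2 + (-992)·L_3
  97·L_0(w) = -(97/360)w^3 + (1261/360)w^2 - (1261/90)w + 97/6
  (-48)·L_1(w) = -(4/5)w^3 + (32/5)w^2 + (12/5)w - 72
  (-591)·L_2(w) = (197/8)w^3 - (985/8)w^2 - (591/2)w + 1773/2
  (-992)·L_3(w) = -(248/9)w^3 + (992/9)w^2 + (2728/9)w - 2480/3
Adding term by term: -4w^3 - 3w^2 - 4w + 4

g(w) = -4w^3 - 3w^2 - 4w + 4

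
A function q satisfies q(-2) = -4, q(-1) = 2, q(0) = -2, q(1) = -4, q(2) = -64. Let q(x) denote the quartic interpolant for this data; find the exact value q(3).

-314

Evaluate each Lagrange basis at x = 3:
L_0(3) = (4)·(3)·(2)·(1)/[(-1)·(-2)·(-3)·(-4)] = 1
L_1(3) = (5)·(3)·(2)·(1)/[(1)·(-1)·(-2)·(-3)] = -5
L_2(3) = (5)·(4)·(2)·(1)/[(2)·(1)·(-1)·(-2)] = 10
L_3(3) = (5)·(4)·(3)·(1)/[(3)·(2)·(1)·(-1)] = -10
L_4(3) = (5)·(4)·(3)·(2)/[(4)·(3)·(2)·(1)] = 5
Sum: (-4)·(1) + 2·(-5) + (-2)·(10) + (-4)·(-10) + (-64)·(5) = -314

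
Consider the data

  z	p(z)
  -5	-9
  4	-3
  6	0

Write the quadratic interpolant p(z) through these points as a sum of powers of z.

L_0(z) = (z - 4)(z - 6) / [99] = (1/99)z^2 - (10/99)z + 8/33
L_1(z) = (z + 5)(z - 6) / [-18] = -(1/18)z^2 + (1/18)z + 5/3
L_2(z) = (z + 5)(z - 4) / [22] = (1/22)z^2 + (1/22)z - 10/11
p(z) = (-9)·L_0 + (-3)·L_1 + 0·L_2
  (-9)·L_0(z) = -(1/11)z^2 + (10/11)z - 24/11
  (-3)·L_1(z) = (1/6)z^2 - (1/6)z - 5
  0·L_2(z) = 0
Adding term by term: (5/66)z^2 + (49/66)z - 79/11

p(z) = (5/66)z^2 + (49/66)z - 79/11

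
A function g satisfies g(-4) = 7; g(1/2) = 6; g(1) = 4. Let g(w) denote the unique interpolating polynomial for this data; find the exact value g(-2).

Evaluate each Lagrange basis at w = -2:
L_0(-2) = (-5/2)·(-3)/[(-9/2)·(-5)] = 1/3
L_1(-2) = (2)·(-3)/[(9/2)·(-1/2)] = 8/3
L_2(-2) = (2)·(-5/2)/[(5)·(1/2)] = -2
Sum: 7·(1/3) + 6·(8/3) + 4·(-2) = 31/3

31/3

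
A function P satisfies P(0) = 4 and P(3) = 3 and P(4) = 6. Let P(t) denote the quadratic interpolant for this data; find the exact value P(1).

Evaluate each Lagrange basis at t = 1:
L_0(1) = (-2)·(-3)/[(-3)·(-4)] = 1/2
L_1(1) = (1)·(-3)/[(3)·(-1)] = 1
L_2(1) = (1)·(-2)/[(4)·(1)] = -1/2
Sum: 4·(1/2) + 3·(1) + 6·(-1/2) = 2

2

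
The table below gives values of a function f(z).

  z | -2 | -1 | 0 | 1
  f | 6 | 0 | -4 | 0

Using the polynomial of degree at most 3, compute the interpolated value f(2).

Evaluate each Lagrange basis at z = 2:
L_0(2) = (3)·(2)·(1)/[(-1)·(-2)·(-3)] = -1
L_1(2) = (4)·(2)·(1)/[(1)·(-1)·(-2)] = 4
L_2(2) = (4)·(3)·(1)/[(2)·(1)·(-1)] = -6
L_3(2) = (4)·(3)·(2)/[(3)·(2)·(1)] = 4
Sum: 6·(-1) + 0 + (-4)·(-6) + 0 = 18

18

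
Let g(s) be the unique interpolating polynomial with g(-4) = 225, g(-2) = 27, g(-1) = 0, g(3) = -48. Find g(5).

Evaluate each Lagrange basis at s = 5:
L_0(5) = (7)·(6)·(2)/[(-2)·(-3)·(-7)] = -2
L_1(5) = (9)·(6)·(2)/[(2)·(-1)·(-5)] = 54/5
L_2(5) = (9)·(7)·(2)/[(3)·(1)·(-4)] = -21/2
L_3(5) = (9)·(7)·(6)/[(7)·(5)·(4)] = 27/10
Sum: 225·(-2) + 27·(54/5) + 0 + (-48)·(27/10) = -288

-288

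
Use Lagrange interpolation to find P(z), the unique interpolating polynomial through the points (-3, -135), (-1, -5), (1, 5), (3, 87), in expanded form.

P(z) = 4z^3 - 3z^2 + z + 3

Build the Lagrange basis polynomials:
L_0(z) = (z + 1)(z - 1)(z - 3) / [-48] = -(1/48)z^3 + (1/16)z^2 + (1/48)z - 1/16
L_1(z) = (z + 3)(z - 1)(z - 3) / [16] = (1/16)z^3 - (1/16)z^2 - (9/16)z + 9/16
L_2(z) = (z + 3)(z + 1)(z - 3) / [-16] = -(1/16)z^3 - (1/16)z^2 + (9/16)z + 9/16
L_3(z) = (z + 3)(z + 1)(z - 1) / [48] = (1/48)z^3 + (1/16)z^2 - (1/48)z - 1/16
P(z) = (-135)·L_0 + (-5)·L_1 + 5·L_2 + 87·L_3
  (-135)·L_0(z) = (45/16)z^3 - (135/16)z^2 - (45/16)z + 135/16
  (-5)·L_1(z) = -(5/16)z^3 + (5/16)z^2 + (45/16)z - 45/16
  5·L_2(z) = -(5/16)z^3 - (5/16)z^2 + (45/16)z + 45/16
  87·L_3(z) = (29/16)z^3 + (87/16)z^2 - (29/16)z - 87/16
Adding term by term: 4z^3 - 3z^2 + z + 3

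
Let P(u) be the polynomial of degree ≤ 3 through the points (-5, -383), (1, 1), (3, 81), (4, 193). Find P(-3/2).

-117/8

Evaluate each Lagrange basis at u = -3/2:
L_0(-3/2) = (-5/2)·(-9/2)·(-11/2)/[(-6)·(-8)·(-9)] = 55/384
L_1(-3/2) = (7/2)·(-9/2)·(-11/2)/[(6)·(-2)·(-3)] = 77/32
L_2(-3/2) = (7/2)·(-5/2)·(-11/2)/[(8)·(2)·(-1)] = -385/128
L_3(-3/2) = (7/2)·(-5/2)·(-9/2)/[(9)·(3)·(1)] = 35/24
Sum: (-383)·(55/384) + 1·(77/32) + 81·(-385/128) + 193·(35/24) = -117/8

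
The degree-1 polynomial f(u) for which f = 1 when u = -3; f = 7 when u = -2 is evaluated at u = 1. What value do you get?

L_0(1) = (3)/[(-1)] = -3
L_1(1) = (4)/[(1)] = 4
Sum: 1·(-3) + 7·(4) = 25

25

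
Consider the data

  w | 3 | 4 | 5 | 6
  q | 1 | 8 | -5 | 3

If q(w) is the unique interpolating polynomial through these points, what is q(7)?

L_0(7) = (3)·(2)·(1)/[(-1)·(-2)·(-3)] = -1
L_1(7) = (4)·(2)·(1)/[(1)·(-1)·(-2)] = 4
L_2(7) = (4)·(3)·(1)/[(2)·(1)·(-1)] = -6
L_3(7) = (4)·(3)·(2)/[(3)·(2)·(1)] = 4
Sum: 1·(-1) + 8·(4) + (-5)·(-6) + 3·(4) = 73

73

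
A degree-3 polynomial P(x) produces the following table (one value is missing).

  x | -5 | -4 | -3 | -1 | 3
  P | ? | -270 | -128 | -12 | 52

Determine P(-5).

-492

The 4 known values determine P uniquely (degree ≤ 3).
L_0(-5) = (-2)·(-4)·(-8)/[(-1)·(-3)·(-7)] = 64/21
L_1(-5) = (-1)·(-4)·(-8)/[(1)·(-2)·(-6)] = -8/3
L_2(-5) = (-1)·(-2)·(-8)/[(3)·(2)·(-4)] = 2/3
L_3(-5) = (-1)·(-2)·(-4)/[(7)·(6)·(4)] = -1/21
Sum: (-270)·(64/21) + (-128)·(-8/3) + (-12)·(2/3) + 52·(-1/21) = -492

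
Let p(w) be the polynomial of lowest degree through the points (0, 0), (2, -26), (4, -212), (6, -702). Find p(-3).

Using Newton's divided-difference form:
p[0,2] = (-26 - 0) / (2 - 0) = -13
p[2,4] = (-212 - (-26)) / (4 - 2) = -93
p[4,6] = (-702 - (-212)) / (6 - 4) = -245
p[0,2,4] = (-93 - (-13)) / (4 - 0) = -20
p[2,4,6] = (-245 - (-93)) / (6 - 2) = -38
p[0,2,4,6] = (-38 - (-20)) / (6 - 0) = -3
p(-3) = 0 + (-13)·(-3) + (-20)·(-3)·(-5) + (-3)·(-3)·(-5)·(-7) = 54

54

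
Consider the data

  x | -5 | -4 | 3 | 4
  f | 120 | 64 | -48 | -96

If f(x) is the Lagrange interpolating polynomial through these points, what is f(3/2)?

-93/8

L_0(3/2) = (11/2)·(-3/2)·(-5/2)/[(-1)·(-8)·(-9)] = -55/192
L_1(3/2) = (13/2)·(-3/2)·(-5/2)/[(1)·(-7)·(-8)] = 195/448
L_2(3/2) = (13/2)·(11/2)·(-5/2)/[(8)·(7)·(-1)] = 715/448
L_3(3/2) = (13/2)·(11/2)·(-3/2)/[(9)·(8)·(1)] = -143/192
Sum: 120·(-55/192) + 64·(195/448) + (-48)·(715/448) + (-96)·(-143/192) = -93/8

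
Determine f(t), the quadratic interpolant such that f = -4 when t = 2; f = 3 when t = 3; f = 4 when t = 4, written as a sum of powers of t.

f(t) = -3t^2 + 22t - 36

Build the Lagrange basis polynomials:
L_0(t) = (t - 3)(t - 4) / [2] = (1/2)t^2 - (7/2)t + 6
L_1(t) = (t - 2)(t - 4) / [-1] = -t^2 + 6t - 8
L_2(t) = (t - 2)(t - 3) / [2] = (1/2)t^2 - (5/2)t + 3
f(t) = (-4)·L_0 + 3·L_1 + 4·L_2
  (-4)·L_0(t) = -2t^2 + 14t - 24
  3·L_1(t) = -3t^2 + 18t - 24
  4·L_2(t) = 2t^2 - 10t + 12
Adding term by term: -3t^2 + 22t - 36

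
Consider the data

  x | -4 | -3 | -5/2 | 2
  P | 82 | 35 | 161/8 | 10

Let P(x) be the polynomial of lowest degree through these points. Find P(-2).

Using Newton's divided-difference form:
P[-4,-3] = (35 - 82) / (-3 - (-4)) = -47
P[-3,-5/2] = (161/8 - 35) / (-5/2 - (-3)) = -119/4
P[-5/2,2] = (10 - 161/8) / (2 - (-5/2)) = -9/4
P[-4,-3,-5/2] = (-119/4 - (-47)) / (-5/2 - (-4)) = 23/2
P[-3,-5/2,2] = (-9/4 - (-119/4)) / (2 - (-3)) = 11/2
P[-4,-3,-5/2,2] = (11/2 - 23/2) / (2 - (-4)) = -1
P(-2) = 82 + (-47)·(2) + (23/2)·(2)·(1) + (-1)·(2)·(1)·(1/2) = 10

10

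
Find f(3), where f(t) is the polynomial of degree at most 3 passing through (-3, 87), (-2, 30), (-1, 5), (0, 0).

Using Newton's divided-difference form:
f[-3,-2] = (30 - 87) / (-2 - (-3)) = -57
f[-2,-1] = (5 - 30) / (-1 - (-2)) = -25
f[-1,0] = (0 - 5) / (0 - (-1)) = -5
f[-3,-2,-1] = (-25 - (-57)) / (-1 - (-3)) = 16
f[-2,-1,0] = (-5 - (-25)) / (0 - (-2)) = 10
f[-3,-2,-1,0] = (10 - 16) / (0 - (-3)) = -2
f(3) = 87 + (-57)·(6) + 16·(6)·(5) + (-2)·(6)·(5)·(4) = -15

-15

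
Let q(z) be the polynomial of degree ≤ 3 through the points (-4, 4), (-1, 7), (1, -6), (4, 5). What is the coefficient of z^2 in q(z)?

L_0(z) = (z + 1)(z - 1)(z - 4) / [-120] = -(1/120)z^3 + (1/30)z^2 + (1/120)z - 1/30
L_1(z) = (z + 4)(z - 1)(z - 4) / [30] = (1/30)z^3 - (1/30)z^2 - (8/15)z + 8/15
L_2(z) = (z + 4)(z + 1)(z - 4) / [-30] = -(1/30)z^3 - (1/30)z^2 + (8/15)z + 8/15
L_3(z) = (z + 4)(z + 1)(z - 1) / [120] = (1/120)z^3 + (1/30)z^2 - (1/120)z - 1/30
q(z) = 4·L_0 + 7·L_1 + (-6)·L_2 + 5·L_3
Only the coefficient of z^2 is needed; take it from each L_i and combine:
4·(1/30) + 7·(-1/30) + (-6)·(-1/30) + 5·(1/30) = 4/15

4/15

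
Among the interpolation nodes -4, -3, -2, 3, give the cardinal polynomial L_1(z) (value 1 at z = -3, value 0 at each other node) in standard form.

L_1(z) = (z + 4)(z + 2)(z - 3) / [(1)·(-1)·(-6)]
       = (z^3 + 3z^2 - 10z - 24) / (6)

L_1(z) = (1/6)z^3 + (1/2)z^2 - (5/3)z - 4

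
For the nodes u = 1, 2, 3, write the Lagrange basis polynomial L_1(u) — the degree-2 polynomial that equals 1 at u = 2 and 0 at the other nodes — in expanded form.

L_1(u) = -u^2 + 4u - 3

L_1(u) = (u - 1)(u - 3) / [(1)·(-1)]
       = (u^2 - 4u + 3) / (-1)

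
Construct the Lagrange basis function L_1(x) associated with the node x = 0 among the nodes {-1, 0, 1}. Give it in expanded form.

L_1(x) = -x^2 + 1

L_1(x) = (x + 1)(x - 1) / [(1)·(-1)]
       = (x^2 - 1) / (-1)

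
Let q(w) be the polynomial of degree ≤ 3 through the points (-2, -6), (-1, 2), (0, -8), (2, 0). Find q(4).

182

Using Newton's divided-difference form:
q[-2,-1] = (2 - (-6)) / (-1 - (-2)) = 8
q[-1,0] = (-8 - 2) / (0 - (-1)) = -10
q[0,2] = (0 - (-8)) / (2 - 0) = 4
q[-2,-1,0] = (-10 - 8) / (0 - (-2)) = -9
q[-1,0,2] = (4 - (-10)) / (2 - (-1)) = 14/3
q[-2,-1,0,2] = (14/3 - (-9)) / (2 - (-2)) = 41/12
q(4) = -6 + 8·(6) + (-9)·(6)·(5) + (41/12)·(6)·(5)·(4) = 182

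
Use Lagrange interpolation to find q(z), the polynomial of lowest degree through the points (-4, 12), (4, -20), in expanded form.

q(z) = -4z - 4

Build the Lagrange basis polynomials:
L_0(z) = (z - 4) / [-8] = -(1/8)z + 1/2
L_1(z) = (z + 4) / [8] = (1/8)z + 1/2
q(z) = 12·L_0 + (-20)·L_1
  12·L_0(z) = -(3/2)z + 6
  (-20)·L_1(z) = -(5/2)z - 10
Adding term by term: -4z - 4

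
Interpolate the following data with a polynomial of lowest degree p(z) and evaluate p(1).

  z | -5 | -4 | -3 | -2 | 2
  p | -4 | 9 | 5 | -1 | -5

Using Newton's divided-difference form:
p[-5,-4] = (9 - (-4)) / (-4 - (-5)) = 13
p[-4,-3] = (5 - 9) / (-3 - (-4)) = -4
p[-3,-2] = (-1 - 5) / (-2 - (-3)) = -6
p[-2,2] = (-5 - (-1)) / (2 - (-2)) = -1
p[-5,-4,-3] = (-4 - 13) / (-3 - (-5)) = -17/2
p[-4,-3,-2] = (-6 - (-4)) / (-2 - (-4)) = -1
p[-3,-2,2] = (-1 - (-6)) / (2 - (-3)) = 1
p[-5,-4,-3,-2] = (-1 - (-17/2)) / (-2 - (-5)) = 5/2
p[-4,-3,-2,2] = (1 - (-1)) / (2 - (-4)) = 1/3
p[-5,-4,-3,-2,2] = (1/3 - 5/2) / (2 - (-5)) = -13/42
p(1) = -4 + 13·(6) + (-17/2)·(6)·(5) + (5/2)·(6)·(5)·(4) + (-13/42)·(6)·(5)·(4)·(3) = 53/7

53/7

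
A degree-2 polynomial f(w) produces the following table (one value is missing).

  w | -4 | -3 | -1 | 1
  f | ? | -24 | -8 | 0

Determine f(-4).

The 3 known values determine f uniquely (degree ≤ 2).
L_0(-4) = (-3)·(-5)/[(-2)·(-4)] = 15/8
L_1(-4) = (-1)·(-5)/[(2)·(-2)] = -5/4
L_2(-4) = (-1)·(-3)/[(4)·(2)] = 3/8
Sum: (-24)·(15/8) + (-8)·(-5/4) + 0 = -35

-35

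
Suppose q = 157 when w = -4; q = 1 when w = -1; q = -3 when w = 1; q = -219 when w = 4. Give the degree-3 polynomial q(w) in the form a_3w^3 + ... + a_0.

q(w) = -3w^3 - 2w^2 + w + 1

L_0(w) = (w + 1)(w - 1)(w - 4) / [-120] = -(1/120)w^3 + (1/30)w^2 + (1/120)w - 1/30
L_1(w) = (w + 4)(w - 1)(w - 4) / [30] = (1/30)w^3 - (1/30)w^2 - (8/15)w + 8/15
L_2(w) = (w + 4)(w + 1)(w - 4) / [-30] = -(1/30)w^3 - (1/30)w^2 + (8/15)w + 8/15
L_3(w) = (w + 4)(w + 1)(w - 1) / [120] = (1/120)w^3 + (1/30)w^2 - (1/120)w - 1/30
q(w) = 157·L_0 + 1·L_1 + (-3)·L_2 + (-219)·L_3
  157·L_0(w) = -(157/120)w^3 + (157/30)w^2 + (157/120)w - 157/30
  1·L_1(w) = (1/30)w^3 - (1/30)w^2 - (8/15)w + 8/15
  (-3)·L_2(w) = (1/10)w^3 + (1/10)w^2 - (8/5)w - 8/5
  (-219)·L_3(w) = -(73/40)w^3 - (73/10)w^2 + (73/40)w + 73/10
Adding term by term: -3w^3 - 2w^2 + w + 1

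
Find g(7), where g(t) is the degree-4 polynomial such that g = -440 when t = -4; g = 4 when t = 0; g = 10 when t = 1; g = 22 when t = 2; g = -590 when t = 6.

Evaluate each Lagrange basis at t = 7:
L_0(7) = (7)·(6)·(5)·(1)/[(-4)·(-5)·(-6)·(-10)] = 7/40
L_1(7) = (11)·(6)·(5)·(1)/[(4)·(-1)·(-2)·(-6)] = -55/8
L_2(7) = (11)·(7)·(5)·(1)/[(5)·(1)·(-1)·(-5)] = 77/5
L_3(7) = (11)·(7)·(6)·(1)/[(6)·(2)·(1)·(-4)] = -77/8
L_4(7) = (11)·(7)·(6)·(5)/[(10)·(6)·(5)·(4)] = 77/40
Sum: (-440)·(7/40) + 4·(-55/8) + 10·(77/5) + 22·(-77/8) + (-590)·(77/40) = -1298

-1298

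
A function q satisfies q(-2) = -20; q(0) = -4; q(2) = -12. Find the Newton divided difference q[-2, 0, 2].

q[-2,0] = (-4 - (-20)) / (0 - (-2)) = 8
q[0,2] = (-12 - (-4)) / (2 - 0) = -4
q[-2,0,2] = (-4 - 8) / (2 - (-2)) = -3

-3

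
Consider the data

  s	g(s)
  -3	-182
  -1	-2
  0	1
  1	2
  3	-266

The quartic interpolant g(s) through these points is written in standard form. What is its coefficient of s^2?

2

L_0(s) = (s + 1)s(s - 1)(s - 3) / [144] = (1/144)s^4 - (1/48)s^3 - (1/144)s^2 + (1/48)s
L_1(s) = (s + 3)s(s - 1)(s - 3) / [-16] = -(1/16)s^4 + (1/16)s^3 + (9/16)s^2 - (9/16)s
L_2(s) = (s + 3)(s + 1)(s - 1)(s - 3) / [9] = (1/9)s^4 - (10/9)s^2 + 1
L_3(s) = (s + 3)(s + 1)s(s - 3) / [-16] = -(1/16)s^4 - (1/16)s^3 + (9/16)s^2 + (9/16)s
L_4(s) = (s + 3)(s + 1)s(s - 1) / [144] = (1/144)s^4 + (1/48)s^3 - (1/144)s^2 - (1/48)s
g(s) = (-182)·L_0 + (-2)·L_1 + 1·L_2 + 2·L_3 + (-266)·L_4
Only the coefficient of s^2 is needed; take it from each L_i and combine:
(-182)·(-1/144) + (-2)·(9/16) + 1·(-10/9) + 2·(9/16) + (-266)·(-1/144) = 2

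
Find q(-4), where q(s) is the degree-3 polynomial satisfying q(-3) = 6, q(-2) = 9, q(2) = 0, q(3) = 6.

-9/2

Using Newton's divided-difference form:
q[-3,-2] = (9 - 6) / (-2 - (-3)) = 3
q[-2,2] = (0 - 9) / (2 - (-2)) = -9/4
q[2,3] = (6 - 0) / (3 - 2) = 6
q[-3,-2,2] = (-9/4 - 3) / (2 - (-3)) = -21/20
q[-2,2,3] = (6 - (-9/4)) / (3 - (-2)) = 33/20
q[-3,-2,2,3] = (33/20 - (-21/20)) / (3 - (-3)) = 9/20
q(-4) = 6 + 3·(-1) + (-21/20)·(-1)·(-2) + (9/20)·(-1)·(-2)·(-6) = -9/2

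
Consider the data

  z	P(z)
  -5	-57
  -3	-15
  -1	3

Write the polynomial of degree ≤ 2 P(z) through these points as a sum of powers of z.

Build the Lagrange basis polynomials:
L_0(z) = (z + 3)(z + 1) / [8] = (1/8)z^2 + (1/2)z + 3/8
L_1(z) = (z + 5)(z + 1) / [-4] = -(1/4)z^2 - (3/2)z - 5/4
L_2(z) = (z + 5)(z + 3) / [8] = (1/8)z^2 + z + 15/8
P(z) = (-57)·L_0 + (-15)·L_1 + 3·L_2
  (-57)·L_0(z) = -(57/8)z^2 - (57/2)z - 171/8
  (-15)·L_1(z) = (15/4)z^2 + (45/2)z + 75/4
  3·L_2(z) = (3/8)z^2 + 3z + 45/8
Adding term by term: -3z^2 - 3z + 3

P(z) = -3z^2 - 3z + 3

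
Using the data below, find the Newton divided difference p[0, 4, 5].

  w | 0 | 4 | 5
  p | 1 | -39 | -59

-2

p[0,4] = (-39 - 1) / (4 - 0) = -10
p[4,5] = (-59 - (-39)) / (5 - 4) = -20
p[0,4,5] = (-20 - (-10)) / (5 - 0) = -2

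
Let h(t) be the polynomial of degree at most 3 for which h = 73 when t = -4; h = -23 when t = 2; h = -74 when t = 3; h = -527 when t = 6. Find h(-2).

1

Using Newton's divided-difference form:
h[-4,2] = (-23 - 73) / (2 - (-4)) = -16
h[2,3] = (-74 - (-23)) / (3 - 2) = -51
h[3,6] = (-527 - (-74)) / (6 - 3) = -151
h[-4,2,3] = (-51 - (-16)) / (3 - (-4)) = -5
h[2,3,6] = (-151 - (-51)) / (6 - 2) = -25
h[-4,2,3,6] = (-25 - (-5)) / (6 - (-4)) = -2
h(-2) = 73 + (-16)·(2) + (-5)·(2)·(-4) + (-2)·(2)·(-4)·(-5) = 1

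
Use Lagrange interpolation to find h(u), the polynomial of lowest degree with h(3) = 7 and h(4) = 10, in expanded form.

h(u) = 3u - 2

L_0(u) = (u - 4) / [-1] = -u + 4
L_1(u) = (u - 3) / [1] = u - 3
h(u) = 7·L_0 + 10·L_1
  7·L_0(u) = -7u + 28
  10·L_1(u) = 10u - 30
Adding term by term: 3u - 2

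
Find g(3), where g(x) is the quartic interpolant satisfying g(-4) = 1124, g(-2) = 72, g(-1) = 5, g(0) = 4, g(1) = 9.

L_0(3) = (5)·(4)·(3)·(2)/[(-2)·(-3)·(-4)·(-5)] = 1
L_1(3) = (7)·(4)·(3)·(2)/[(2)·(-1)·(-2)·(-3)] = -14
L_2(3) = (7)·(5)·(3)·(2)/[(3)·(1)·(-1)·(-2)] = 35
L_3(3) = (7)·(5)·(4)·(2)/[(4)·(2)·(1)·(-1)] = -35
L_4(3) = (7)·(5)·(4)·(3)/[(5)·(3)·(2)·(1)] = 14
Sum: 1124·(1) + 72·(-14) + 5·(35) + 4·(-35) + 9·(14) = 277

277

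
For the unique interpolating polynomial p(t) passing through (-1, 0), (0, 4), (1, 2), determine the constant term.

4

Build the Lagrange basis polynomials:
L_0(t) = t(t - 1) / [2] = (1/2)t^2 - (1/2)t
L_1(t) = (t + 1)(t - 1) / [-1] = -t^2 + 1
L_2(t) = (t + 1)t / [2] = (1/2)t^2 + (1/2)t
p(t) = 0·L_0 + 4·L_1 + 2·L_2
Only the constant term is needed; take it from each L_i and combine:
0·(0) + 4·(1) + 2·(0) = 4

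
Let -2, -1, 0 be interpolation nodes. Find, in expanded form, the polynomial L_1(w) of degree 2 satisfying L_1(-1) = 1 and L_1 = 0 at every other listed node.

L_1(w) = (w + 2)w / [(1)·(-1)]
       = (w^2 + 2w) / (-1)

L_1(w) = -w^2 - 2w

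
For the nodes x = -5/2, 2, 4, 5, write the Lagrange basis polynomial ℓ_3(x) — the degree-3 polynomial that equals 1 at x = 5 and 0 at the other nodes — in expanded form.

ℓ_3(x) = (2/45)x^3 - (7/45)x^2 - (14/45)x + 8/9

ℓ_3(x) = (x + 5/2)(x - 2)(x - 4) / [(15/2)·(3)·(1)]
       = (x^3 - (7/2)x^2 - 7x + 20) / (45/2)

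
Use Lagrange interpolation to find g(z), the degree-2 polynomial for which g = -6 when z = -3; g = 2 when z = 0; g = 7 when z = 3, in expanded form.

g(z) = -(1/6)z^2 + (13/6)z + 2

Build the Lagrange basis polynomials:
L_0(z) = z(z - 3) / [18] = (1/18)z^2 - (1/6)z
L_1(z) = (z + 3)(z - 3) / [-9] = -(1/9)z^2 + 1
L_2(z) = (z + 3)z / [18] = (1/18)z^2 + (1/6)z
g(z) = (-6)·L_0 + 2·L_1 + 7·L_2
  (-6)·L_0(z) = -(1/3)z^2 + z
  2·L_1(z) = -(2/9)z^2 + 2
  7·L_2(z) = (7/18)z^2 + (7/6)z
Adding term by term: -(1/6)z^2 + (13/6)z + 2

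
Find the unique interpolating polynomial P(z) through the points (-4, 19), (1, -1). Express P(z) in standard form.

P(z) = -4z + 3

Build the Lagrange basis polynomials:
L_0(z) = (z - 1) / [-5] = -(1/5)z + 1/5
L_1(z) = (z + 4) / [5] = (1/5)z + 4/5
P(z) = 19·L_0 + (-1)·L_1
  19·L_0(z) = -(19/5)z + 19/5
  (-1)·L_1(z) = -(1/5)z - 4/5
Adding term by term: -4z + 3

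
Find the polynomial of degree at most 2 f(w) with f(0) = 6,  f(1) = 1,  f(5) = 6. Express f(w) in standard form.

f(w) = (5/4)w^2 - (25/4)w + 6

L_0(w) = (w - 1)(w - 5) / [5] = (1/5)w^2 - (6/5)w + 1
L_1(w) = w(w - 5) / [-4] = -(1/4)w^2 + (5/4)w
L_2(w) = w(w - 1) / [20] = (1/20)w^2 - (1/20)w
f(w) = 6·L_0 + 1·L_1 + 6·L_2
  6·L_0(w) = (6/5)w^2 - (36/5)w + 6
  1·L_1(w) = -(1/4)w^2 + (5/4)w
  6·L_2(w) = (3/10)w^2 - (3/10)w
Adding term by term: (5/4)w^2 - (25/4)w + 6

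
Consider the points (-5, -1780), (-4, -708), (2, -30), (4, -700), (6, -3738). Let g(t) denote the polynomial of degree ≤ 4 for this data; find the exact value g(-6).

-3750

Evaluate each Lagrange basis at t = -6:
L_0(-6) = (-2)·(-8)·(-10)·(-12)/[(-1)·(-7)·(-9)·(-11)] = 640/231
L_1(-6) = (-1)·(-8)·(-10)·(-12)/[(1)·(-6)·(-8)·(-10)] = -2
L_2(-6) = (-1)·(-2)·(-10)·(-12)/[(7)·(6)·(-2)·(-4)] = 5/7
L_3(-6) = (-1)·(-2)·(-8)·(-12)/[(9)·(8)·(2)·(-2)] = -2/3
L_4(-6) = (-1)·(-2)·(-8)·(-10)/[(11)·(10)·(4)·(2)] = 2/11
Sum: (-1780)·(640/231) + (-708)·(-2) + (-30)·(5/7) + (-700)·(-2/3) + (-3738)·(2/11) = -3750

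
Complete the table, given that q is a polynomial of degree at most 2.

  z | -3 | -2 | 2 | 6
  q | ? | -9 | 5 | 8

The 3 known values determine q uniquely (degree ≤ 2).
Evaluate each Lagrange basis at z = -3:
L_0(-3) = (-5)·(-9)/[(-4)·(-8)] = 45/32
L_1(-3) = (-1)·(-9)/[(4)·(-4)] = -9/16
L_2(-3) = (-1)·(-5)/[(8)·(4)] = 5/32
Sum: (-9)·(45/32) + 5·(-9/16) + 8·(5/32) = -455/32

-455/32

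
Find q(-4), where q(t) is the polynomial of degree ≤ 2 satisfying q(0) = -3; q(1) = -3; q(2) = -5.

-23

L_0(-4) = (-5)·(-6)/[(-1)·(-2)] = 15
L_1(-4) = (-4)·(-6)/[(1)·(-1)] = -24
L_2(-4) = (-4)·(-5)/[(2)·(1)] = 10
Sum: (-3)·(15) + (-3)·(-24) + (-5)·(10) = -23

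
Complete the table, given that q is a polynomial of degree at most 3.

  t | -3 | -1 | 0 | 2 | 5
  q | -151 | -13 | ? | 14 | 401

-4

The 4 known values determine q uniquely (degree ≤ 3).
Evaluate each Lagrange basis at t = 0:
L_0(0) = (1)·(-2)·(-5)/[(-2)·(-5)·(-8)] = -1/8
L_1(0) = (3)·(-2)·(-5)/[(2)·(-3)·(-6)] = 5/6
L_2(0) = (3)·(1)·(-5)/[(5)·(3)·(-3)] = 1/3
L_3(0) = (3)·(1)·(-2)/[(8)·(6)·(3)] = -1/24
Sum: (-151)·(-1/8) + (-13)·(5/6) + 14·(1/3) + 401·(-1/24) = -4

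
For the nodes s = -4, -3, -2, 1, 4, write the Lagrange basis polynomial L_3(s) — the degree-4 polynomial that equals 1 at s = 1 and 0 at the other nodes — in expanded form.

L_3(s) = (s + 4)(s + 3)(s + 2)(s - 4) / [(5)·(4)·(3)·(-3)]
       = (s^4 + 5s^3 - 10s^2 - 80s - 96) / (-180)

L_3(s) = -(1/180)s^4 - (1/36)s^3 + (1/18)s^2 + (4/9)s + 8/15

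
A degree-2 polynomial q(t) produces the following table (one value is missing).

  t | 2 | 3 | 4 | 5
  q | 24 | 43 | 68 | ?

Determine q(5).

99

The 3 known values determine q uniquely (degree ≤ 2).
Evaluate each Lagrange basis at t = 5:
L_0(5) = (2)·(1)/[(-1)·(-2)] = 1
L_1(5) = (3)·(1)/[(1)·(-1)] = -3
L_2(5) = (3)·(2)/[(2)·(1)] = 3
Sum: 24·(1) + 43·(-3) + 68·(3) = 99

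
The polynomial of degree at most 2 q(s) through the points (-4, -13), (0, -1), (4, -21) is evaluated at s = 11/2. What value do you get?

L_0(11/2) = (11/2)·(3/2)/[(-4)·(-8)] = 33/128
L_1(11/2) = (19/2)·(3/2)/[(4)·(-4)] = -57/64
L_2(11/2) = (19/2)·(11/2)/[(8)·(4)] = 209/128
Sum: (-13)·(33/128) + (-1)·(-57/64) + (-21)·(209/128) = -147/4

-147/4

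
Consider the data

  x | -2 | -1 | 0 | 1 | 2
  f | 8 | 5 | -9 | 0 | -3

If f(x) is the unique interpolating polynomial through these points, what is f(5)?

-1469

L_0(5) = (6)·(5)·(4)·(3)/[(-1)·(-2)·(-3)·(-4)] = 15
L_1(5) = (7)·(5)·(4)·(3)/[(1)·(-1)·(-2)·(-3)] = -70
L_2(5) = (7)·(6)·(4)·(3)/[(2)·(1)·(-1)·(-2)] = 126
L_3(5) = (7)·(6)·(5)·(3)/[(3)·(2)·(1)·(-1)] = -105
L_4(5) = (7)·(6)·(5)·(4)/[(4)·(3)·(2)·(1)] = 35
Sum: 8·(15) + 5·(-70) + (-9)·(126) + 0 + (-3)·(35) = -1469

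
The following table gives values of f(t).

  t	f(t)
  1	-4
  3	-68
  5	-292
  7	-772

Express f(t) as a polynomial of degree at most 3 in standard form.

f(t) = -2t^3 - 2t^2 + 2t - 2

Build the Lagrange basis polynomials:
L_0(t) = (t - 3)(t - 5)(t - 7) / [-48] = -(1/48)t^3 + (5/16)t^2 - (71/48)t + 35/16
L_1(t) = (t - 1)(t - 5)(t - 7) / [16] = (1/16)t^3 - (13/16)t^2 + (47/16)t - 35/16
L_2(t) = (t - 1)(t - 3)(t - 7) / [-16] = -(1/16)t^3 + (11/16)t^2 - (31/16)t + 21/16
L_3(t) = (t - 1)(t - 3)(t - 5) / [48] = (1/48)t^3 - (3/16)t^2 + (23/48)t - 5/16
f(t) = (-4)·L_0 + (-68)·L_1 + (-292)·L_2 + (-772)·L_3
  (-4)·L_0(t) = (1/12)t^3 - (5/4)t^2 + (71/12)t - 35/4
  (-68)·L_1(t) = -(17/4)t^3 + (221/4)t^2 - (799/4)t + 595/4
  (-292)·L_2(t) = (73/4)t^3 - (803/4)t^2 + (2263/4)t - 1533/4
  (-772)·L_3(t) = -(193/12)t^3 + (579/4)t^2 - (4439/12)t + 965/4
Adding term by term: -2t^3 - 2t^2 + 2t - 2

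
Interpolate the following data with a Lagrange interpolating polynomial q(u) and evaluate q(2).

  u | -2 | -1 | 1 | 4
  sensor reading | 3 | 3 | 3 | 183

Evaluate each Lagrange basis at u = 2:
L_0(2) = (3)·(1)·(-2)/[(-1)·(-3)·(-6)] = 1/3
L_1(2) = (4)·(1)·(-2)/[(1)·(-2)·(-5)] = -4/5
L_2(2) = (4)·(3)·(-2)/[(3)·(2)·(-3)] = 4/3
L_3(2) = (4)·(3)·(1)/[(6)·(5)·(3)] = 2/15
Sum: 3·(1/3) + 3·(-4/5) + 3·(4/3) + 183·(2/15) = 27

27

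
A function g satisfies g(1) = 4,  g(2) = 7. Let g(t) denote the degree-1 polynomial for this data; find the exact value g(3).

10

L_0(3) = (1)/[(-1)] = -1
L_1(3) = (2)/[(1)] = 2
Sum: 4·(-1) + 7·(2) = 10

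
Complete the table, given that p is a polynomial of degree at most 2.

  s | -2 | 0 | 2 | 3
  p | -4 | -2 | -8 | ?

-14

The 3 known values determine p uniquely (degree ≤ 2).
Evaluate each Lagrange basis at s = 3:
L_0(3) = (3)·(1)/[(-2)·(-4)] = 3/8
L_1(3) = (5)·(1)/[(2)·(-2)] = -5/4
L_2(3) = (5)·(3)/[(4)·(2)] = 15/8
Sum: (-4)·(3/8) + (-2)·(-5/4) + (-8)·(15/8) = -14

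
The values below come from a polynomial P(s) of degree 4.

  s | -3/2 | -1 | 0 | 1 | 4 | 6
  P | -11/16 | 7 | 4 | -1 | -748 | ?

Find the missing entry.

-3836

The 5 known values determine P uniquely (degree ≤ 4).
Evaluate each Lagrange basis at s = 6:
L_0(6) = (7)·(6)·(5)·(2)/[(-1/2)·(-3/2)·(-5/2)·(-11/2)] = 448/11
L_1(6) = (15/2)·(6)·(5)·(2)/[(1/2)·(-1)·(-2)·(-5)] = -90
L_2(6) = (15/2)·(7)·(5)·(2)/[(3/2)·(1)·(-1)·(-4)] = 175/2
L_3(6) = (15/2)·(7)·(6)·(2)/[(5/2)·(2)·(1)·(-3)] = -42
L_4(6) = (15/2)·(7)·(6)·(5)/[(11/2)·(5)·(4)·(3)] = 105/22
Sum: (-11/16)·(448/11) + 7·(-90) + 4·(175/2) + (-1)·(-42) + (-748)·(105/22) = -3836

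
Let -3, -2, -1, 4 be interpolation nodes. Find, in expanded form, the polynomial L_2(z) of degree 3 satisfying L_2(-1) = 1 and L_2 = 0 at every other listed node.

L_2(z) = -(1/10)z^3 - (1/10)z^2 + (7/5)z + 12/5

L_2(z) = (z + 3)(z + 2)(z - 4) / [(2)·(1)·(-5)]
       = (z^3 + z^2 - 14z - 24) / (-10)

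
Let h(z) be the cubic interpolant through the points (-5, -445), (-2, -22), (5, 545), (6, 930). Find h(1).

5

Using Newton's divided-difference form:
h[-5,-2] = (-22 - (-445)) / (-2 - (-5)) = 141
h[-2,5] = (545 - (-22)) / (5 - (-2)) = 81
h[5,6] = (930 - 545) / (6 - 5) = 385
h[-5,-2,5] = (81 - 141) / (5 - (-5)) = -6
h[-2,5,6] = (385 - 81) / (6 - (-2)) = 38
h[-5,-2,5,6] = (38 - (-6)) / (6 - (-5)) = 4
h(1) = -445 + 141·(6) + (-6)·(6)·(3) + 4·(6)·(3)·(-4) = 5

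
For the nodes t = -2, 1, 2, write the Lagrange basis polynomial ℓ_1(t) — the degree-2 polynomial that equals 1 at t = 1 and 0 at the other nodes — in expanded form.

ℓ_1(t) = -(1/3)t^2 + 4/3

ℓ_1(t) = (t + 2)(t - 2) / [(3)·(-1)]
       = (t^2 - 4) / (-3)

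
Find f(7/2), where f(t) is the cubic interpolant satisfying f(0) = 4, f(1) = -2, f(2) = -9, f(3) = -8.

Using Newton's divided-difference form:
f[0,1] = (-2 - 4) / (1 - 0) = -6
f[1,2] = (-9 - (-2)) / (2 - 1) = -7
f[2,3] = (-8 - (-9)) / (3 - 2) = 1
f[0,1,2] = (-7 - (-6)) / (2 - 0) = -1/2
f[1,2,3] = (1 - (-7)) / (3 - 1) = 4
f[0,1,2,3] = (4 - (-1/2)) / (3 - 0) = 3/2
f(7/2) = 4 + (-6)·(7/2) + (-1/2)·(7/2)·(5/2) + (3/2)·(7/2)·(5/2)·(3/2) = -27/16

-27/16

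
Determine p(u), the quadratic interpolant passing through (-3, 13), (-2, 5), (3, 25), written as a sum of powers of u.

L_0(u) = (u + 2)(u - 3) / [6] = (1/6)u^2 - (1/6)u - 1
L_1(u) = (u + 3)(u - 3) / [-5] = -(1/5)u^2 + 9/5
L_2(u) = (u + 3)(u + 2) / [30] = (1/30)u^2 + (1/6)u + 1/5
p(u) = 13·L_0 + 5·L_1 + 25·L_2
  13·L_0(u) = (13/6)u^2 - (13/6)u - 13
  5·L_1(u) = -u^2 + 9
  25·L_2(u) = (5/6)u^2 + (25/6)u + 5
Adding term by term: 2u^2 + 2u + 1

p(u) = 2u^2 + 2u + 1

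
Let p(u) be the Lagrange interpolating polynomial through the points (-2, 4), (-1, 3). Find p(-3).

Evaluate each Lagrange basis at u = -3:
L_0(-3) = (-2)/[(-1)] = 2
L_1(-3) = (-1)/[(1)] = -1
Sum: 4·(2) + 3·(-1) = 5

5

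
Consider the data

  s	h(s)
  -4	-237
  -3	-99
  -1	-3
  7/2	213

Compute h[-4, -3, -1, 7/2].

4

h[-4,-3] = (-99 - (-237)) / (-3 - (-4)) = 138
h[-3,-1] = (-3 - (-99)) / (-1 - (-3)) = 48
h[-1,7/2] = (213 - (-3)) / (7/2 - (-1)) = 48
h[-4,-3,-1] = (48 - 138) / (-1 - (-4)) = -30
h[-3,-1,7/2] = (48 - 48) / (7/2 - (-3)) = 0
h[-4,-3,-1,7/2] = (0 - (-30)) / (7/2 - (-4)) = 4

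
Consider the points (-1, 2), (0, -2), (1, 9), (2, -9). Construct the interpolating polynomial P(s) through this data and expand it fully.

P(s) = -(22/3)s^3 + (15/2)s^2 + (65/6)s - 2

Newton's divided differences:
P[-1,0] = (-2 - 2) / (0 - (-1)) = -4
P[0,1] = (9 - (-2)) / (1 - 0) = 11
P[1,2] = (-9 - 9) / (2 - 1) = -18
P[-1,0,1] = (11 - (-4)) / (1 - (-1)) = 15/2
P[0,1,2] = (-18 - 11) / (2 - 0) = -29/2
P[-1,0,1,2] = (-29/2 - 15/2) / (2 - (-1)) = -22/3
P(s) = 2 + (-4)·(s + 1) + (15/2)·(s + 1)s + (-22/3)·(s + 1)s(s - 1)
Expanding: P(s) = -(22/3)s^3 + (15/2)s^2 + (65/6)s - 2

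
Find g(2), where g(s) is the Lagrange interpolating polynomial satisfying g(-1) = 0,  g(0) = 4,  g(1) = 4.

Evaluate each Lagrange basis at s = 2:
L_0(2) = (2)·(1)/[(-1)·(-2)] = 1
L_1(2) = (3)·(1)/[(1)·(-1)] = -3
L_2(2) = (3)·(2)/[(2)·(1)] = 3
Sum: 0 + 4·(-3) + 4·(3) = 0

0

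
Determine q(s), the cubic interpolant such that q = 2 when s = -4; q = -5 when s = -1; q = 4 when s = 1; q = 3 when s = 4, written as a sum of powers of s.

L_0(s) = (s + 1)(s - 1)(s - 4) / [-120] = -(1/120)s^3 + (1/30)s^2 + (1/120)s - 1/30
L_1(s) = (s + 4)(s - 1)(s - 4) / [30] = (1/30)s^3 - (1/30)s^2 - (8/15)s + 8/15
L_2(s) = (s + 4)(s + 1)(s - 4) / [-30] = -(1/30)s^3 - (1/30)s^2 + (8/15)s + 8/15
L_3(s) = (s + 4)(s + 1)(s - 1) / [120] = (1/120)s^3 + (1/30)s^2 - (1/120)s - 1/30
q(s) = 2·L_0 + (-5)·L_1 + 4·L_2 + 3·L_3
  2·L_0(s) = -(1/60)s^3 + (1/15)s^2 + (1/60)s - 1/15
  (-5)·L_1(s) = -(1/6)s^3 + (1/6)s^2 + (8/3)s - 8/3
  4·L_2(s) = -(2/15)s^3 - (2/15)s^2 + (32/15)s + 32/15
  3·L_3(s) = (1/40)s^3 + (1/10)s^2 - (1/40)s - 1/10
Adding term by term: -(7/24)s^3 + (1/5)s^2 + (115/24)s - 7/10

q(s) = -(7/24)s^3 + (1/5)s^2 + (115/24)s - 7/10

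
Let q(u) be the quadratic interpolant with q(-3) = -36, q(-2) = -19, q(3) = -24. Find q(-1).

Evaluate each Lagrange basis at u = -1:
L_0(-1) = (1)·(-4)/[(-1)·(-6)] = -2/3
L_1(-1) = (2)·(-4)/[(1)·(-5)] = 8/5
L_2(-1) = (2)·(1)/[(6)·(5)] = 1/15
Sum: (-36)·(-2/3) + (-19)·(8/5) + (-24)·(1/15) = -8

-8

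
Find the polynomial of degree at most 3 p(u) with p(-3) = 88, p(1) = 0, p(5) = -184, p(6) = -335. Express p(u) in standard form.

Build the Lagrange basis polynomials:
L_0(u) = (u - 1)(u - 5)(u - 6) / [-288] = -(1/288)u^3 + (1/24)u^2 - (41/288)u + 5/48
L_1(u) = (u + 3)(u - 5)(u - 6) / [80] = (1/80)u^3 - (1/10)u^2 - (3/80)u + 9/8
L_2(u) = (u + 3)(u - 1)(u - 6) / [-32] = -(1/32)u^3 + (1/8)u^2 + (15/32)u - 9/16
L_3(u) = (u + 3)(u - 1)(u - 5) / [45] = (1/45)u^3 - (1/15)u^2 - (13/45)u + 1/3
p(u) = 88·L_0 + 0·L_1 + (-184)·L_2 + (-335)·L_3
  88·L_0(u) = -(11/36)u^3 + (11/3)u^2 - (451/36)u + 55/6
  0·L_1(u) = 0
  (-184)·L_2(u) = (23/4)u^3 - 23u^2 - (345/4)u + 207/2
  (-335)·L_3(u) = -(67/9)u^3 + (67/3)u^2 + (871/9)u - 335/3
Adding term by term: -2u^3 + 3u^2 - 2u + 1

p(u) = -2u^3 + 3u^2 - 2u + 1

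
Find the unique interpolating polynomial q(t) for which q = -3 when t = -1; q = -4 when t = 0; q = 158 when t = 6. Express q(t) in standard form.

Build the Lagrange basis polynomials:
L_0(t) = t(t - 6) / [7] = (1/7)t^2 - (6/7)t
L_1(t) = (t + 1)(t - 6) / [-6] = -(1/6)t^2 + (5/6)t + 1
L_2(t) = (t + 1)t / [42] = (1/42)t^2 + (1/42)t
q(t) = (-3)·L_0 + (-4)·L_1 + 158·L_2
  (-3)·L_0(t) = -(3/7)t^2 + (18/7)t
  (-4)·L_1(t) = (2/3)t^2 - (10/3)t - 4
  158·L_2(t) = (79/21)t^2 + (79/21)t
Adding term by term: 4t^2 + 3t - 4

q(t) = 4t^2 + 3t - 4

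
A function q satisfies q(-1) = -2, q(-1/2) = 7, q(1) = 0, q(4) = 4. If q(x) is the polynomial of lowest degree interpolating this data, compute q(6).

554/3

Evaluate each Lagrange basis at x = 6:
L_0(6) = (13/2)·(5)·(2)/[(-1/2)·(-2)·(-5)] = -13
L_1(6) = (7)·(5)·(2)/[(1/2)·(-3/2)·(-9/2)] = 560/27
L_2(6) = (7)·(13/2)·(2)/[(2)·(3/2)·(-3)] = -91/9
L_3(6) = (7)·(13/2)·(5)/[(5)·(9/2)·(3)] = 91/27
Sum: (-2)·(-13) + 7·(560/27) + 0 + 4·(91/27) = 554/3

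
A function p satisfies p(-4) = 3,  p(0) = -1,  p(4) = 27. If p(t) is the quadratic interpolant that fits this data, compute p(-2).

Evaluate each Lagrange basis at t = -2:
L_0(-2) = (-2)·(-6)/[(-4)·(-8)] = 3/8
L_1(-2) = (2)·(-6)/[(4)·(-4)] = 3/4
L_2(-2) = (2)·(-2)/[(8)·(4)] = -1/8
Sum: 3·(3/8) + (-1)·(3/4) + 27·(-1/8) = -3

-3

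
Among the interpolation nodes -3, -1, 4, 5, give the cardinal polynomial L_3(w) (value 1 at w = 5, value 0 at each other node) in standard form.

L_3(w) = (w + 3)(w + 1)(w - 4) / [(8)·(6)·(1)]
       = (w^3 - 13w - 12) / (48)

L_3(w) = (1/48)w^3 - (13/48)w - 1/4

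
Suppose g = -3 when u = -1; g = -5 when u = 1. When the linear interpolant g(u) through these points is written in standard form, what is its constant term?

Build the Lagrange basis polynomials:
L_0(u) = (u - 1) / [-2] = -(1/2)u + 1/2
L_1(u) = (u + 1) / [2] = (1/2)u + 1/2
g(u) = (-3)·L_0 + (-5)·L_1
Only the constant term is needed; take it from each L_i and combine:
(-3)·(1/2) + (-5)·(1/2) = -4

-4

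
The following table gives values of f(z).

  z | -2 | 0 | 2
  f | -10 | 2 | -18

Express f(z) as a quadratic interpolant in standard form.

f(z) = -4z^2 - 2z + 2

Newton's divided differences:
f[-2,0] = (2 - (-10)) / (0 - (-2)) = 6
f[0,2] = (-18 - 2) / (2 - 0) = -10
f[-2,0,2] = (-10 - 6) / (2 - (-2)) = -4
f(z) = -10 + 6·(z + 2) + (-4)·(z + 2)z
Expanding: f(z) = -4z^2 - 2z + 2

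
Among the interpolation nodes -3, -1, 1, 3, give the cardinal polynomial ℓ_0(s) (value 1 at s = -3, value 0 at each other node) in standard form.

ℓ_0(s) = -(1/48)s^3 + (1/16)s^2 + (1/48)s - 1/16

ℓ_0(s) = (s + 1)(s - 1)(s - 3) / [(-2)·(-4)·(-6)]
       = (s^3 - 3s^2 - s + 3) / (-48)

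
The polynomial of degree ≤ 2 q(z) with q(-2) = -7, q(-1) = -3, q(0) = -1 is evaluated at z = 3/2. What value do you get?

L_0(3/2) = (5/2)·(3/2)/[(-1)·(-2)] = 15/8
L_1(3/2) = (7/2)·(3/2)/[(1)·(-1)] = -21/4
L_2(3/2) = (7/2)·(5/2)/[(2)·(1)] = 35/8
Sum: (-7)·(15/8) + (-3)·(-21/4) + (-1)·(35/8) = -7/4

-7/4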